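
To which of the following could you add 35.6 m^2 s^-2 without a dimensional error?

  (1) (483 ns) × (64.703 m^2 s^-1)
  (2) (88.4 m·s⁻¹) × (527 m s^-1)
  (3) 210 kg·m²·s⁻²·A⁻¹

(2)

Reference: m²·s⁻².
Each option:
  (1) [s] · [m²·s⁻¹] = m²
  (2) [m·s⁻¹] · [m·s⁻¹] = m²·s⁻²  ← same
  (3) kg·m²·s⁻²·A⁻¹
Only (2) matches m²·s⁻².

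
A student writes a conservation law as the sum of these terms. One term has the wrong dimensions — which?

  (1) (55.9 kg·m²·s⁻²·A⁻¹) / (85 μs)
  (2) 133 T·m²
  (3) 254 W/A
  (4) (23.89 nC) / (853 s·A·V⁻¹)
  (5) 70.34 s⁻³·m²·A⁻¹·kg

(2)

In SI base units:
  (1) [kg·m²·s⁻²·A⁻¹] / [s] = kg·m²·s⁻³·A⁻¹
  (2) T·m² = Wb·m⁻²·m² = kg·m²·s⁻²·A⁻¹
  (3) W·A⁻¹ = J·s⁻¹·A⁻¹ = kg·m²·s⁻³·A⁻¹
  (4) [s·A] / [kg⁻¹·m⁻²·s⁴·A²] = kg·m²·s⁻³·A⁻¹
  (5) kg·m²·s⁻³·A⁻¹
All reduce to kg·m²·s⁻³·A⁻¹ except (2), which is kg·m²·s⁻²·A⁻¹.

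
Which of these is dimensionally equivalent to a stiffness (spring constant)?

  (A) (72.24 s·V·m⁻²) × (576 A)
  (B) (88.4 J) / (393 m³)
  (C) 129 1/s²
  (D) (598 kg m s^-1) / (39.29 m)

Reference: [stiffness (spring constant)] = kg·s⁻².
Each option:
  (A) [kg·s⁻²·A⁻¹] · [A] = kg·s⁻²  ← same
  (B) [kg·m²·s⁻²] / [m³] = kg·m⁻¹·s⁻²
  (C) s⁻²
  (D) [kg·m·s⁻¹] / [m] = kg·s⁻¹
Only (A) matches kg·s⁻².

(A)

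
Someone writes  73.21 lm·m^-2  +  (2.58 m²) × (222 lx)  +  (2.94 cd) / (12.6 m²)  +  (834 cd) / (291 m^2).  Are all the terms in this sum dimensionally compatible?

In SI base units:
  73.21 lm·m^-2:  lm·m⁻² = cd·m⁻² = m⁻²·cd
  (2.58 m²) × (222 lx):  [m²] · [m⁻²·cd] = cd
  (2.94 cd) / (12.6 m²):  [cd] / [m²] = m⁻²·cd
  (834 cd) / (291 m^2):  [cd] / [m²] = m⁻²·cd
The terms do not share a single dimension (cd vs m⁻²·cd).

No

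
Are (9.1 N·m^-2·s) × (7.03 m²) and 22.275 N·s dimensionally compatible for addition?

In SI base units:
  (9.1 N·m^-2·s) × (7.03 m²):  [kg·m⁻¹·s⁻¹] · [m²] = kg·m·s⁻¹
  22.275 N·s:  N·s = kg·m·s⁻²·s = kg·m·s⁻¹
Both are kg·m·s⁻¹, so they have the same dimensions and can be added.

Yes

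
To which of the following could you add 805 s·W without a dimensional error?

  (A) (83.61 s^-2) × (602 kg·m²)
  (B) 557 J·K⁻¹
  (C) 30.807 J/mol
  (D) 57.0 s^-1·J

(A)

Reference: W·s = J·s⁻¹·s = kg·m²·s⁻².
Each option:
  (A) [s⁻²] · [kg·m²] = kg·m²·s⁻²  ← same
  (B) J·K⁻¹ = N·m·K⁻¹ = kg·m²·s⁻²·K⁻¹
  (C) J·mol⁻¹ = N·m·mol⁻¹ = kg·m²·s⁻²·mol⁻¹
  (D) J·s⁻¹ = N·m·s⁻¹ = kg·m²·s⁻³
Only (A) matches kg·m²·s⁻².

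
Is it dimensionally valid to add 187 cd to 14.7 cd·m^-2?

Work out the base dimensions of each:
  187 cd:  cd
  14.7 cd·m^-2:  cd·m⁻² = m⁻²·cd
cd ≠ m⁻²·cd, so they cannot be added.

No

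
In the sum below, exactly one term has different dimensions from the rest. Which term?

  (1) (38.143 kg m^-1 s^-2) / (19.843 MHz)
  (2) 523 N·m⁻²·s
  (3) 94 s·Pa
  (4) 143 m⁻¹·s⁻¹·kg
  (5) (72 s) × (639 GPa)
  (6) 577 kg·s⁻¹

Work out the base dimensions of each:
  (1) [kg·m⁻¹·s⁻²] / [s⁻¹] = kg·m⁻¹·s⁻¹
  (2) N·s·m⁻² = kg·m·s⁻²·s·m⁻² = kg·m⁻¹·s⁻¹
  (3) Pa·s = N·m⁻²·s = kg·m⁻¹·s⁻¹
  (4) kg·m⁻¹·s⁻¹
  (5) [s] · [kg·m⁻¹·s⁻²] = kg·m⁻¹·s⁻¹
  (6) kg·s⁻¹
All reduce to kg·m⁻¹·s⁻¹ except (6), which is kg·s⁻¹.

(6)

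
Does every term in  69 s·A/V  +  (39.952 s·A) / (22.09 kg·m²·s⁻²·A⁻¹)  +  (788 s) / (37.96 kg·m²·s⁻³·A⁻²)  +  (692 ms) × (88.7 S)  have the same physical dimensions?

No

Expand each in SI base units:
  69 s·A/V:  A·s·V⁻¹ = A·s·(J·C⁻¹)⁻¹ = kg⁻¹·m⁻²·s⁴·A²
  (39.952 s·A) / (22.09 kg·m²·s⁻²·A⁻¹):  [s·A] / [kg·m²·s⁻²·A⁻¹] = kg⁻¹·m⁻²·s³·A²
  (788 s) / (37.96 kg·m²·s⁻³·A⁻²):  [s] / [kg·m²·s⁻³·A⁻²] = kg⁻¹·m⁻²·s⁴·A²
  (692 ms) × (88.7 S):  [s] · [kg⁻¹·m⁻²·s³·A²] = kg⁻¹·m⁻²·s⁴·A²
The terms do not share a single dimension (kg⁻¹·m⁻²·s³·A² vs kg⁻¹·m⁻²·s⁴·A²).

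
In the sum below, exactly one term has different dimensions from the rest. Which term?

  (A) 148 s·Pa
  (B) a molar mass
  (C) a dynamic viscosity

(B)

In SI base units:
  (A) Pa·s = N·m⁻²·s = kg·m⁻¹·s⁻¹
  (B) [molar mass] = kg·mol⁻¹
  (C) [dynamic viscosity] = kg·m⁻¹·s⁻¹
All reduce to kg·m⁻¹·s⁻¹ except (B), which is kg·mol⁻¹.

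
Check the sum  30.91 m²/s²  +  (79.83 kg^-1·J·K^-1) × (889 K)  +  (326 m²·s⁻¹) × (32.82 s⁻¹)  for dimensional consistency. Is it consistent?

In SI base units:
  30.91 m²/s²:  m²·s⁻²
  (79.83 kg^-1·J·K^-1) × (889 K):  [m²·s⁻²·K⁻¹] · [K] = m²·s⁻²
  (326 m²·s⁻¹) × (32.82 s⁻¹):  [m²·s⁻¹] · [s⁻¹] = m²·s⁻²
Every term reduces to m²·s⁻².

Yes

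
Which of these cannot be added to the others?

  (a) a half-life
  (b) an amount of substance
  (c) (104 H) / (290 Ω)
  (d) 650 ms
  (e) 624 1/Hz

(b)

In SI base units:
  (a) [half-life] = s
  (b) [amount of substance] = mol
  (c) [kg·m²·s⁻²·A⁻²] / [kg·m²·s⁻³·A⁻²] = s
  (d) s
  (e) Hz⁻¹ = (s⁻¹)⁻¹ = s
All reduce to s except (b), which is mol.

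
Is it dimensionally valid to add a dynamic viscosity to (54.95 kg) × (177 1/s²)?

No

In SI base units:
  a dynamic viscosity:  [dynamic viscosity] = kg·m⁻¹·s⁻¹
  (54.95 kg) × (177 1/s²):  [kg] · [s⁻²] = kg·s⁻²
kg·m⁻¹·s⁻¹ ≠ kg·s⁻², so they cannot be added.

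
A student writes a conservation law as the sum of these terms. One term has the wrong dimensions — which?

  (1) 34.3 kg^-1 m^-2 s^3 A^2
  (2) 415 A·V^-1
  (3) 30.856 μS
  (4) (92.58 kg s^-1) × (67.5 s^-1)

In SI base units:
  (1) kg⁻¹·m⁻²·s³·A²
  (2) A·V⁻¹ = A·(J·C⁻¹)⁻¹ = kg⁻¹·m⁻²·s³·A²
  (3) S = Ω⁻¹ = kg⁻¹·m⁻²·s³·A²
  (4) [kg·s⁻¹] · [s⁻¹] = kg·s⁻²
All reduce to kg⁻¹·m⁻²·s³·A² except (4), which is kg·s⁻².

(4)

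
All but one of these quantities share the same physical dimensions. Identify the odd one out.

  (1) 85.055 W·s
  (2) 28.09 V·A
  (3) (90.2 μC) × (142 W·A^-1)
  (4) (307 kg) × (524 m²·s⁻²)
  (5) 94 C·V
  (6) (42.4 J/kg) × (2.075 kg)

Dimensions:
  (1) W·s = J·s⁻¹·s = kg·m²·s⁻²
  (2) V·A = J·C⁻¹·A = kg·m²·s⁻³
  (3) [s·A] · [kg·m²·s⁻³·A⁻¹] = kg·m²·s⁻²
  (4) [kg] · [m²·s⁻²] = kg·m²·s⁻²
  (5) C·V = s·A·J·C⁻¹ = kg·m²·s⁻²
  (6) [m²·s⁻²] · [kg] = kg·m²·s⁻²
All reduce to kg·m²·s⁻² except (2), which is kg·m²·s⁻³.

(2)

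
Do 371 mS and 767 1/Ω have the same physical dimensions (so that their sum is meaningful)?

Dimensions:
  371 mS:  S = Ω⁻¹ = kg⁻¹·m⁻²·s³·A²
  767 1/Ω:  Ω⁻¹ = (V·A⁻¹)⁻¹ = kg⁻¹·m⁻²·s³·A²
Both are kg⁻¹·m⁻²·s³·A², so they have the same dimensions and can be added.

Yes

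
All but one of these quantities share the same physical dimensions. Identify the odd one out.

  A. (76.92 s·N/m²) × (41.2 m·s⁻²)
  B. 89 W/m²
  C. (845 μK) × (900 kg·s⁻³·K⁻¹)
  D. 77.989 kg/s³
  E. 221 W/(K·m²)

E.

Expand each in SI base units:
  A. [kg·m⁻¹·s⁻¹] · [m·s⁻²] = kg·s⁻³
  B. W·m⁻² = J·s⁻¹·m⁻² = kg·s⁻³
  C. [K] · [kg·s⁻³·K⁻¹] = kg·s⁻³
  D. kg·s⁻³
  E. W·m⁻²·K⁻¹ = J·s⁻¹·m⁻²·K⁻¹ = kg·s⁻³·K⁻¹
All reduce to kg·s⁻³ except E., which is kg·s⁻³·K⁻¹.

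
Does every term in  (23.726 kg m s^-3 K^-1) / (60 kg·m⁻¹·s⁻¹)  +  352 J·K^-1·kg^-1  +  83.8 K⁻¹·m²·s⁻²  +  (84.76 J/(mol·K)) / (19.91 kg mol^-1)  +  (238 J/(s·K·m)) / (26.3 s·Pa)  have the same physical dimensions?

Reduce each to base SI dimensions:
  (23.726 kg m s^-3 K^-1) / (60 kg·m⁻¹·s⁻¹):  [kg·m·s⁻³·K⁻¹] / [kg·m⁻¹·s⁻¹] = m²·s⁻²·K⁻¹
  352 J·K^-1·kg^-1:  J·kg⁻¹·K⁻¹ = N·m·kg⁻¹·K⁻¹ = m²·s⁻²·K⁻¹
  83.8 K⁻¹·m²·s⁻²:  m²·s⁻²·K⁻¹
  (84.76 J/(mol·K)) / (19.91 kg mol^-1):  [kg·m²·s⁻²·K⁻¹·mol⁻¹] / [kg·mol⁻¹] = m²·s⁻²·K⁻¹
  (238 J/(s·K·m)) / (26.3 s·Pa):  [kg·m·s⁻³·K⁻¹] / [kg·m⁻¹·s⁻¹] = m²·s⁻²·K⁻¹
Every term reduces to m²·s⁻²·K⁻¹.

Yes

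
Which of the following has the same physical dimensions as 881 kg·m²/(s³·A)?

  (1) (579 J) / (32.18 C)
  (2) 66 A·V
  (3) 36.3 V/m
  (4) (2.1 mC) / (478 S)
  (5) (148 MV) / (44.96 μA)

Reference: kg·m²·s⁻³·A⁻¹.
Each option:
  (1) [kg·m²·s⁻²] / [s·A] = kg·m²·s⁻³·A⁻¹  ← same
  (2) V·A = J·C⁻¹·A = kg·m²·s⁻³
  (3) V·m⁻¹ = J·C⁻¹·m⁻¹ = kg·m·s⁻³·A⁻¹
  (4) [s·A] / [kg⁻¹·m⁻²·s³·A²] = kg·m²·s⁻²·A⁻¹
  (5) [kg·m²·s⁻³·A⁻¹] / [A] = kg·m²·s⁻³·A⁻²
Only (1) matches kg·m²·s⁻³·A⁻¹.

(1)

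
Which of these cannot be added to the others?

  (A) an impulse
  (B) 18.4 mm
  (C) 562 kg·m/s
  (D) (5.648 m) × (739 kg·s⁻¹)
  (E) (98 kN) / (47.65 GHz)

(B)

In SI base units:
  (A) [impulse] = kg·m·s⁻¹
  (B) m
  (C) kg·m·s⁻¹
  (D) [m] · [kg·s⁻¹] = kg·m·s⁻¹
  (E) [kg·m·s⁻²] / [s⁻¹] = kg·m·s⁻¹
All reduce to kg·m·s⁻¹ except (B), which is m.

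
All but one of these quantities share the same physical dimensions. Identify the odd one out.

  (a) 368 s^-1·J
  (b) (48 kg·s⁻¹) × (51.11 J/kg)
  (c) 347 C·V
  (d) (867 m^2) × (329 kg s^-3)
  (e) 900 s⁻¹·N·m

Dimensions:
  (a) J·s⁻¹ = N·m·s⁻¹ = kg·m²·s⁻³
  (b) [kg·s⁻¹] · [m²·s⁻²] = kg·m²·s⁻³
  (c) C·V = s·A·J·C⁻¹ = kg·m²·s⁻²
  (d) [m²] · [kg·s⁻³] = kg·m²·s⁻³
  (e) N·m·s⁻¹ = kg·m·s⁻²·m·s⁻¹ = kg·m²·s⁻³
All reduce to kg·m²·s⁻³ except (c), which is kg·m²·s⁻².

(c)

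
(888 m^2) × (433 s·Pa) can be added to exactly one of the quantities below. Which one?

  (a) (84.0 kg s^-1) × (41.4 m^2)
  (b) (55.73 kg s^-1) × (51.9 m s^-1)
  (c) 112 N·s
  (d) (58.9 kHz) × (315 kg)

Reference: [m²] · [kg·m⁻¹·s⁻¹] = kg·m·s⁻¹.
Each option:
  (a) [kg·s⁻¹] · [m²] = kg·m²·s⁻¹
  (b) [kg·s⁻¹] · [m·s⁻¹] = kg·m·s⁻²
  (c) N·s = kg·m·s⁻²·s = kg·m·s⁻¹  ← same
  (d) [s⁻¹] · [kg] = kg·s⁻¹
Only (c) matches kg·m·s⁻¹.

(c)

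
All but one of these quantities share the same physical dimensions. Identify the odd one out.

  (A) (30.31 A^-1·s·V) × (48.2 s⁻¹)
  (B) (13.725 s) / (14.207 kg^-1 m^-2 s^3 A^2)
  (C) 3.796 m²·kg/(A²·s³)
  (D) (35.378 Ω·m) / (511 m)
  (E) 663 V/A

Dimensions:
  (A) [kg·m²·s⁻²·A⁻²] · [s⁻¹] = kg·m²·s⁻³·A⁻²
  (B) [s] / [kg⁻¹·m⁻²·s³·A²] = kg·m²·s⁻²·A⁻²
  (C) kg·m²·s⁻³·A⁻²
  (D) [kg·m³·s⁻³·A⁻²] / [m] = kg·m²·s⁻³·A⁻²
  (E) V·A⁻¹ = J·C⁻¹·A⁻¹ = kg·m²·s⁻³·A⁻²
All reduce to kg·m²·s⁻³·A⁻² except (B), which is kg·m²·s⁻²·A⁻².

(B)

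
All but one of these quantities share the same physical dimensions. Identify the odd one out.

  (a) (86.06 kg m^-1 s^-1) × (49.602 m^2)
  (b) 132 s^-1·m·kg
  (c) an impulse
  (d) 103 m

In SI base units:
  (a) [kg·m⁻¹·s⁻¹] · [m²] = kg·m·s⁻¹
  (b) kg·m·s⁻¹
  (c) [impulse] = kg·m·s⁻¹
  (d) m
All reduce to kg·m·s⁻¹ except (d), which is m.

(d)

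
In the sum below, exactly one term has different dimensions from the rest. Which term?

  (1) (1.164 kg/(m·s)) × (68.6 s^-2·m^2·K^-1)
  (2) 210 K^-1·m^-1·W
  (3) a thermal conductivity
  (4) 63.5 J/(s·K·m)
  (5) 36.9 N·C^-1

(5)

Work out the base dimensions of each:
  (1) [kg·m⁻¹·s⁻¹] · [m²·s⁻²·K⁻¹] = kg·m·s⁻³·K⁻¹
  (2) W·m⁻¹·K⁻¹ = J·s⁻¹·m⁻¹·K⁻¹ = kg·m·s⁻³·K⁻¹
  (3) [thermal conductivity] = kg·m·s⁻³·K⁻¹
  (4) J·s⁻¹·m⁻¹·K⁻¹ = N·m·s⁻¹·m⁻¹·K⁻¹ = kg·m·s⁻³·K⁻¹
  (5) N·C⁻¹ = kg·m·s⁻²·(s·A)⁻¹ = kg·m·s⁻³·A⁻¹
All reduce to kg·m·s⁻³·K⁻¹ except (5), which is kg·m·s⁻³·A⁻¹.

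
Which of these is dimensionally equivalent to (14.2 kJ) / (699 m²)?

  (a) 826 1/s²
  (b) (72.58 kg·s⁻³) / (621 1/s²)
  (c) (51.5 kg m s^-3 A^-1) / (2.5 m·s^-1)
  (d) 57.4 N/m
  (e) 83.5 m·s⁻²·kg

Reference: [kg·m²·s⁻²] / [m²] = kg·s⁻².
Each option:
  (a) s⁻²
  (b) [kg·s⁻³] / [s⁻²] = kg·s⁻¹
  (c) [kg·m·s⁻³·A⁻¹] / [m·s⁻¹] = kg·s⁻²·A⁻¹
  (d) N·m⁻¹ = kg·m·s⁻²·m⁻¹ = kg·s⁻²  ← same
  (e) kg·m·s⁻²
Only (d) matches kg·s⁻².

(d)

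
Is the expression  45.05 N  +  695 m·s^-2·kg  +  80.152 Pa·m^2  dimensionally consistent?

Work out the base dimensions of each:
  45.05 N:  N = kg·m·s⁻²
  695 m·s^-2·kg:  kg·m·s⁻²
  80.152 Pa·m^2:  Pa·m² = N·m⁻²·m² = kg·m·s⁻²
Every term reduces to kg·m·s⁻².

Yes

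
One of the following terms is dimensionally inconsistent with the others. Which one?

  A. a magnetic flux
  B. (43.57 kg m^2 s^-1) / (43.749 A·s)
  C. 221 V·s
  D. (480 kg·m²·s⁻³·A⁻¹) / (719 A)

Dimensions:
  A. [magnetic flux] = kg·m²·s⁻²·A⁻¹
  B. [kg·m²·s⁻¹] / [s·A] = kg·m²·s⁻²·A⁻¹
  C. V·s = J·C⁻¹·s = kg·m²·s⁻²·A⁻¹
  D. [kg·m²·s⁻³·A⁻¹] / [A] = kg·m²·s⁻³·A⁻²
All reduce to kg·m²·s⁻²·A⁻¹ except D., which is kg·m²·s⁻³·A⁻².

D.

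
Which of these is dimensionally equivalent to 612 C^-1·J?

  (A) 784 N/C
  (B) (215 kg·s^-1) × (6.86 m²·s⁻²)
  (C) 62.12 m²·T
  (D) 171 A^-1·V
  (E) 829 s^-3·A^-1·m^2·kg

(E)

Reference: J·C⁻¹ = N·m·(s·A)⁻¹ = kg·m²·s⁻³·A⁻¹.
Each option:
  (A) N·C⁻¹ = kg·m·s⁻²·(s·A)⁻¹ = kg·m·s⁻³·A⁻¹
  (B) [kg·s⁻¹] · [m²·s⁻²] = kg·m²·s⁻³
  (C) T·m² = Wb·m⁻²·m² = kg·m²·s⁻²·A⁻¹
  (D) V·A⁻¹ = J·C⁻¹·A⁻¹ = kg·m²·s⁻³·A⁻²
  (E) kg·m²·s⁻³·A⁻¹  ← same
Only (E) matches kg·m²·s⁻³·A⁻¹.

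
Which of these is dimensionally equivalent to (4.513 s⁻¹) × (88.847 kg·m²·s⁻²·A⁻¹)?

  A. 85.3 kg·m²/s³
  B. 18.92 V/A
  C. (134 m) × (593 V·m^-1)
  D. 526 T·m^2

C.

Reference: [s⁻¹] · [kg·m²·s⁻²·A⁻¹] = kg·m²·s⁻³·A⁻¹.
Each option:
  A. kg·m²·s⁻³
  B. V·A⁻¹ = J·C⁻¹·A⁻¹ = kg·m²·s⁻³·A⁻²
  C. [m] · [kg·m·s⁻³·A⁻¹] = kg·m²·s⁻³·A⁻¹  ← same
  D. T·m² = Wb·m⁻²·m² = kg·m²·s⁻²·A⁻¹
Only C. matches kg·m²·s⁻³·A⁻¹.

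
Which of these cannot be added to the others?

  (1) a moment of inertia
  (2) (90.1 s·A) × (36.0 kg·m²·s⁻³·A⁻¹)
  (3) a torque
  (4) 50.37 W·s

In SI base units:
  (1) [moment of inertia] = kg·m²
  (2) [s·A] · [kg·m²·s⁻³·A⁻¹] = kg·m²·s⁻²
  (3) [torque] = kg·m²·s⁻²
  (4) W·s = J·s⁻¹·s = kg·m²·s⁻²
All reduce to kg·m²·s⁻² except (1), which is kg·m².

(1)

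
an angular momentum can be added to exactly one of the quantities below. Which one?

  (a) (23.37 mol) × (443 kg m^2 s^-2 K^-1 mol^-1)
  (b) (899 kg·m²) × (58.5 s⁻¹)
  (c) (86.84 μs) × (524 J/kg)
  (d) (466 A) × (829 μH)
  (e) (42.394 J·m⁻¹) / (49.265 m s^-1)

(b)

Reference: [angular momentum] = kg·m²·s⁻¹.
Each option:
  (a) [mol] · [kg·m²·s⁻²·K⁻¹·mol⁻¹] = kg·m²·s⁻²·K⁻¹
  (b) [kg·m²] · [s⁻¹] = kg·m²·s⁻¹  ← same
  (c) [s] · [m²·s⁻²] = m²·s⁻¹
  (d) [A] · [kg·m²·s⁻²·A⁻²] = kg·m²·s⁻²·A⁻¹
  (e) [kg·m·s⁻²] / [m·s⁻¹] = kg·s⁻¹
Only (b) matches kg·m²·s⁻¹.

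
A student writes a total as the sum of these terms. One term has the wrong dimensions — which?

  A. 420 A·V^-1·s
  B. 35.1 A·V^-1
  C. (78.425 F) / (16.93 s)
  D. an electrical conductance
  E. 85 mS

Expand each in SI base units:
  A. A·s·V⁻¹ = A·s·(J·C⁻¹)⁻¹ = kg⁻¹·m⁻²·s⁴·A²
  B. A·V⁻¹ = A·(J·C⁻¹)⁻¹ = kg⁻¹·m⁻²·s³·A²
  C. [kg⁻¹·m⁻²·s⁴·A²] / [s] = kg⁻¹·m⁻²·s³·A²
  D. [electrical conductance] = kg⁻¹·m⁻²·s³·A²
  E. S = Ω⁻¹ = kg⁻¹·m⁻²·s³·A²
All reduce to kg⁻¹·m⁻²·s³·A² except A., which is kg⁻¹·m⁻²·s⁴·A².

A.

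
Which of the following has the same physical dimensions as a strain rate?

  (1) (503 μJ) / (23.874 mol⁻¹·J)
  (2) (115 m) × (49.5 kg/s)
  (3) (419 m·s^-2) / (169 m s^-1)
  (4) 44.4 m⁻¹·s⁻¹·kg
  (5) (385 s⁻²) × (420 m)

(3)

Reference: [strain rate] = s⁻¹.
Each option:
  (1) [kg·m²·s⁻²] / [kg·m²·s⁻²·mol⁻¹] = mol
  (2) [m] · [kg·s⁻¹] = kg·m·s⁻¹
  (3) [m·s⁻²] / [m·s⁻¹] = s⁻¹  ← same
  (4) kg·m⁻¹·s⁻¹
  (5) [s⁻²] · [m] = m·s⁻²
Only (3) matches s⁻¹.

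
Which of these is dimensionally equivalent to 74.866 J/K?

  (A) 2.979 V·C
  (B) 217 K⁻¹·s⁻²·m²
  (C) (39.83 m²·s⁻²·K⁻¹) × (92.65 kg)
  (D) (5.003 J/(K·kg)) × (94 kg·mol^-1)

Reference: J·K⁻¹ = N·m·K⁻¹ = kg·m²·s⁻²·K⁻¹.
Each option:
  (A) C·V = s·A·J·C⁻¹ = kg·m²·s⁻²
  (B) m²·s⁻²·K⁻¹
  (C) [m²·s⁻²·K⁻¹] · [kg] = kg·m²·s⁻²·K⁻¹  ← same
  (D) [m²·s⁻²·K⁻¹] · [kg·mol⁻¹] = kg·m²·s⁻²·K⁻¹·mol⁻¹
Only (C) matches kg·m²·s⁻²·K⁻¹.

(C)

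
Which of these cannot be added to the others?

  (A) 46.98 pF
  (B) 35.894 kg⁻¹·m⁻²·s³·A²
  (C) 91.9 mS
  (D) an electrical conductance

Expand each in SI base units:
  (A) F = C·V⁻¹ = kg⁻¹·m⁻²·s⁴·A²
  (B) kg⁻¹·m⁻²·s³·A²
  (C) S = Ω⁻¹ = kg⁻¹·m⁻²·s³·A²
  (D) [electrical conductance] = kg⁻¹·m⁻²·s³·A²
All reduce to kg⁻¹·m⁻²·s³·A² except (A), which is kg⁻¹·m⁻²·s⁴·A².

(A)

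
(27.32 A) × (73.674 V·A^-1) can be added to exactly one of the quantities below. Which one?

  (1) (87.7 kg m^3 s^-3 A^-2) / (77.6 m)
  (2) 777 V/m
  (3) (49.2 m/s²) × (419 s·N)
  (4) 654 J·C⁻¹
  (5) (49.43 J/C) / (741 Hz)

Reference: [A] · [kg·m²·s⁻³·A⁻²] = kg·m²·s⁻³·A⁻¹.
Each option:
  (1) [kg·m³·s⁻³·A⁻²] / [m] = kg·m²·s⁻³·A⁻²
  (2) V·m⁻¹ = J·C⁻¹·m⁻¹ = kg·m·s⁻³·A⁻¹
  (3) [m·s⁻²] · [kg·m·s⁻¹] = kg·m²·s⁻³
  (4) J·C⁻¹ = N·m·(s·A)⁻¹ = kg·m²·s⁻³·A⁻¹  ← same
  (5) [kg·m²·s⁻³·A⁻¹] / [s⁻¹] = kg·m²·s⁻²·A⁻¹
Only (4) matches kg·m²·s⁻³·A⁻¹.

(4)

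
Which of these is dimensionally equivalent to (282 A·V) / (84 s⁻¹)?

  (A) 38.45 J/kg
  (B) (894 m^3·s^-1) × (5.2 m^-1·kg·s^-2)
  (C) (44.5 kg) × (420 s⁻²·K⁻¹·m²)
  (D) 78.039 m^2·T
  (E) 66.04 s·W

Reference: [kg·m²·s⁻³] / [s⁻¹] = kg·m²·s⁻².
Each option:
  (A) J·kg⁻¹ = N·m·kg⁻¹ = m²·s⁻²
  (B) [m³·s⁻¹] · [kg·m⁻¹·s⁻²] = kg·m²·s⁻³
  (C) [kg] · [m²·s⁻²·K⁻¹] = kg·m²·s⁻²·K⁻¹
  (D) T·m² = Wb·m⁻²·m² = kg·m²·s⁻²·A⁻¹
  (E) W·s = J·s⁻¹·s = kg·m²·s⁻²  ← same
Only (E) matches kg·m²·s⁻².

(E)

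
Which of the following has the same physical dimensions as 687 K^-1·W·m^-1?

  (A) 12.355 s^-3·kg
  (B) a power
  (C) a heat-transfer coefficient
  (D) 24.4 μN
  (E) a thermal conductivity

Reference: W·m⁻¹·K⁻¹ = J·s⁻¹·m⁻¹·K⁻¹ = kg·m·s⁻³·K⁻¹.
Each option:
  (A) kg·s⁻³
  (B) [power] = kg·m²·s⁻³
  (C) [heat-transfer coefficient] = kg·s⁻³·K⁻¹
  (D) N = kg·m·s⁻²
  (E) [thermal conductivity] = kg·m·s⁻³·K⁻¹  ← same
Only (E) matches kg·m·s⁻³·K⁻¹.

(E)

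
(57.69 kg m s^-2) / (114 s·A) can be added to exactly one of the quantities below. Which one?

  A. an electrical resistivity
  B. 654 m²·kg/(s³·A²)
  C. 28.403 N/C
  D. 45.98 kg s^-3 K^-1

C.

Reference: [kg·m·s⁻²] / [s·A] = kg·m·s⁻³·A⁻¹.
Each option:
  A. [electrical resistivity] = kg·m³·s⁻³·A⁻²
  B. kg·m²·s⁻³·A⁻²
  C. N·C⁻¹ = kg·m·s⁻²·(s·A)⁻¹ = kg·m·s⁻³·A⁻¹  ← same
  D. kg·s⁻³·K⁻¹
Only C. matches kg·m·s⁻³·A⁻¹.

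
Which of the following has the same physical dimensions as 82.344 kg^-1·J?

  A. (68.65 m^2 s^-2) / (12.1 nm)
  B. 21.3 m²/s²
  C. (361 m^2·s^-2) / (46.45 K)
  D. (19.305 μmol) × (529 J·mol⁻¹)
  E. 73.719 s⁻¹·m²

Reference: J·kg⁻¹ = N·m·kg⁻¹ = m²·s⁻².
Each option:
  A. [m²·s⁻²] / [m] = m·s⁻²
  B. m²·s⁻²  ← same
  C. [m²·s⁻²] / [K] = m²·s⁻²·K⁻¹
  D. [mol] · [kg·m²·s⁻²·mol⁻¹] = kg·m²·s⁻²
  E. m²·s⁻¹
Only B. matches m²·s⁻².

B.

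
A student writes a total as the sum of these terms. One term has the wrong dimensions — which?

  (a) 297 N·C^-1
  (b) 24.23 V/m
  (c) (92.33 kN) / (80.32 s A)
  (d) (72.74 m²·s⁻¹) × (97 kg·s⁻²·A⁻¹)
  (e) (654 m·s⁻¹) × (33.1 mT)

Dimensions:
  (a) N·C⁻¹ = kg·m·s⁻²·(s·A)⁻¹ = kg·m·s⁻³·A⁻¹
  (b) V·m⁻¹ = J·C⁻¹·m⁻¹ = kg·m·s⁻³·A⁻¹
  (c) [kg·m·s⁻²] / [s·A] = kg·m·s⁻³·A⁻¹
  (d) [m²·s⁻¹] · [kg·s⁻²·A⁻¹] = kg·m²·s⁻³·A⁻¹
  (e) [m·s⁻¹] · [kg·s⁻²·A⁻¹] = kg·m·s⁻³·A⁻¹
All reduce to kg·m·s⁻³·A⁻¹ except (d), which is kg·m²·s⁻³·A⁻¹.

(d)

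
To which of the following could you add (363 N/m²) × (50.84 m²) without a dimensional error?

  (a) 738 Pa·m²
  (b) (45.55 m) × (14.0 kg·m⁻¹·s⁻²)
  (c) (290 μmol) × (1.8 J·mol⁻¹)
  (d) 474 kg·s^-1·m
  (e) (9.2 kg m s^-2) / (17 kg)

(a)

Reference: [kg·m⁻¹·s⁻²] · [m²] = kg·m·s⁻².
Each option:
  (a) Pa·m² = N·m⁻²·m² = kg·m·s⁻²  ← same
  (b) [m] · [kg·m⁻¹·s⁻²] = kg·s⁻²
  (c) [mol] · [kg·m²·s⁻²·mol⁻¹] = kg·m²·s⁻²
  (d) kg·m·s⁻¹
  (e) [kg·m·s⁻²] / [kg] = m·s⁻²
Only (a) matches kg·m·s⁻².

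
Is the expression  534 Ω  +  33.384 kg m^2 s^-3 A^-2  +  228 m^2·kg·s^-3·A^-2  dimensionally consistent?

Yes

Reduce each to base SI dimensions:
  534 Ω:  Ω = V·A⁻¹ = kg·m²·s⁻³·A⁻²
  33.384 kg m^2 s^-3 A^-2:  kg·m²·s⁻³·A⁻²
  228 m^2·kg·s^-3·A^-2:  kg·m²·s⁻³·A⁻²
Every term reduces to kg·m²·s⁻³·A⁻².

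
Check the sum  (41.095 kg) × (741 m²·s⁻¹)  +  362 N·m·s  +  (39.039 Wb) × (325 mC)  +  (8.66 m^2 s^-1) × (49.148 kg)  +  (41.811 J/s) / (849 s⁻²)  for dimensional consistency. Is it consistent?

Reduce each to base SI dimensions:
  (41.095 kg) × (741 m²·s⁻¹):  [kg] · [m²·s⁻¹] = kg·m²·s⁻¹
  362 N·m·s:  N·m·s = kg·m·s⁻²·m·s = kg·m²·s⁻¹
  (39.039 Wb) × (325 mC):  [kg·m²·s⁻²·A⁻¹] · [s·A] = kg·m²·s⁻¹
  (8.66 m^2 s^-1) × (49.148 kg):  [m²·s⁻¹] · [kg] = kg·m²·s⁻¹
  (41.811 J/s) / (849 s⁻²):  [kg·m²·s⁻³] / [s⁻²] = kg·m²·s⁻¹
Every term reduces to kg·m²·s⁻¹.

Yes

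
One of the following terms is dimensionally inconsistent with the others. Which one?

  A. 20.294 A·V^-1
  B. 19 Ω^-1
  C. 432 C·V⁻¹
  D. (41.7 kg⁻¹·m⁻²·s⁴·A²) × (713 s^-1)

In SI base units:
  A. A·V⁻¹ = A·(J·C⁻¹)⁻¹ = kg⁻¹·m⁻²·s³·A²
  B. Ω⁻¹ = (V·A⁻¹)⁻¹ = kg⁻¹·m⁻²·s³·A²
  C. C·V⁻¹ = s·A·(J·C⁻¹)⁻¹ = kg⁻¹·m⁻²·s⁴·A²
  D. [kg⁻¹·m⁻²·s⁴·A²] · [s⁻¹] = kg⁻¹·m⁻²·s³·A²
All reduce to kg⁻¹·m⁻²·s³·A² except C., which is kg⁻¹·m⁻²·s⁴·A².

C.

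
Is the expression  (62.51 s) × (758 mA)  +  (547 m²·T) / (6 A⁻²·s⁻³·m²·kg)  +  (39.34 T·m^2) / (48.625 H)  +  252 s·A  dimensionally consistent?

No

Work out the base dimensions of each:
  (62.51 s) × (758 mA):  [s] · [A] = s·A
  (547 m²·T) / (6 A⁻²·s⁻³·m²·kg):  [kg·m²·s⁻²·A⁻¹] / [kg·m²·s⁻³·A⁻²] = s·A
  (39.34 T·m^2) / (48.625 H):  [kg·m²·s⁻²·A⁻¹] / [kg·m²·s⁻²·A⁻²] = A
  252 s·A:  A·s = s·A
The terms do not share a single dimension (A vs s·A).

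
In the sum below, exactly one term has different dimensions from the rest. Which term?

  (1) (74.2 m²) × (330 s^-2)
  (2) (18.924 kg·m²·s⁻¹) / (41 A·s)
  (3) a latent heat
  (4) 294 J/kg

Expand each in SI base units:
  (1) [m²] · [s⁻²] = m²·s⁻²
  (2) [kg·m²·s⁻¹] / [s·A] = kg·m²·s⁻²·A⁻¹
  (3) [latent heat] = m²·s⁻²
  (4) J·kg⁻¹ = N·m·kg⁻¹ = m²·s⁻²
All reduce to m²·s⁻² except (2), which is kg·m²·s⁻²·A⁻¹.

(2)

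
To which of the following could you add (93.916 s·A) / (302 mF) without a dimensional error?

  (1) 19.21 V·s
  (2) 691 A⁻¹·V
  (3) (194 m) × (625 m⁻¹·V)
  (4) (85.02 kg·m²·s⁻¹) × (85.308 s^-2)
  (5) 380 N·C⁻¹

Reference: [s·A] / [kg⁻¹·m⁻²·s⁴·A²] = kg·m²·s⁻³·A⁻¹.
Each option:
  (1) V·s = J·C⁻¹·s = kg·m²·s⁻²·A⁻¹
  (2) V·A⁻¹ = J·C⁻¹·A⁻¹ = kg·m²·s⁻³·A⁻²
  (3) [m] · [kg·m·s⁻³·A⁻¹] = kg·m²·s⁻³·A⁻¹  ← same
  (4) [kg·m²·s⁻¹] · [s⁻²] = kg·m²·s⁻³
  (5) N·C⁻¹ = kg·m·s⁻²·(s·A)⁻¹ = kg·m·s⁻³·A⁻¹
Only (3) matches kg·m²·s⁻³·A⁻¹.

(3)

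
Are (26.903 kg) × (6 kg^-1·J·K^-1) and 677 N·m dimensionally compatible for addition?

No

Work out the base dimensions of each:
  (26.903 kg) × (6 kg^-1·J·K^-1):  [kg] · [m²·s⁻²·K⁻¹] = kg·m²·s⁻²·K⁻¹
  677 N·m:  N·m = kg·m·s⁻²·m = kg·m²·s⁻²
kg·m²·s⁻²·K⁻¹ ≠ kg·m²·s⁻², so they cannot be added.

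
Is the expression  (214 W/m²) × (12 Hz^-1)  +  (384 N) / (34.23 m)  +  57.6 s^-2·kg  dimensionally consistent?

Yes

In SI base units:
  (214 W/m²) × (12 Hz^-1):  [kg·s⁻³] · [s] = kg·s⁻²
  (384 N) / (34.23 m):  [kg·m·s⁻²] / [m] = kg·s⁻²
  57.6 s^-2·kg:  kg·s⁻²
Every term reduces to kg·s⁻².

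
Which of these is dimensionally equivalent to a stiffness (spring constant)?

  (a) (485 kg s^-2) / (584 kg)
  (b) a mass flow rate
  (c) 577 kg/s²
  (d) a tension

(c)

Reference: [stiffness (spring constant)] = kg·s⁻².
Each option:
  (a) [kg·s⁻²] / [kg] = s⁻²
  (b) [mass flow rate] = kg·s⁻¹
  (c) kg·s⁻²  ← same
  (d) [tension] = kg·m·s⁻²
Only (c) matches kg·s⁻².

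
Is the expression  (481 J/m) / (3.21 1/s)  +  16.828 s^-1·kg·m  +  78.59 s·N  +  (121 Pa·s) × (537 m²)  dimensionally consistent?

Yes

Work out the base dimensions of each:
  (481 J/m) / (3.21 1/s):  [kg·m·s⁻²] / [s⁻¹] = kg·m·s⁻¹
  16.828 s^-1·kg·m:  kg·m·s⁻¹
  78.59 s·N:  N·s = kg·m·s⁻²·s = kg·m·s⁻¹
  (121 Pa·s) × (537 m²):  [kg·m⁻¹·s⁻¹] · [m²] = kg·m·s⁻¹
Every term reduces to kg·m·s⁻¹.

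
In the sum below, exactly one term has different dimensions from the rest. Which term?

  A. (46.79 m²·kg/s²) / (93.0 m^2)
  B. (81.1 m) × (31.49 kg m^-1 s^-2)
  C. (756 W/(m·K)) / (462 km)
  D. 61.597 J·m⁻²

Dimensions:
  A. [kg·m²·s⁻²] / [m²] = kg·s⁻²
  B. [m] · [kg·m⁻¹·s⁻²] = kg·s⁻²
  C. [kg·m·s⁻³·K⁻¹] / [m] = kg·s⁻³·K⁻¹
  D. J·m⁻² = N·m·m⁻² = kg·s⁻²
All reduce to kg·s⁻² except C., which is kg·s⁻³·K⁻¹.

C.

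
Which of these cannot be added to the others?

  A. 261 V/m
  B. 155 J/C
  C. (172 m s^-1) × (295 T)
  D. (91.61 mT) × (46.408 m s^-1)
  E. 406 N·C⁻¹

Work out the base dimensions of each:
  A. V·m⁻¹ = J·C⁻¹·m⁻¹ = kg·m·s⁻³·A⁻¹
  B. J·C⁻¹ = N·m·(s·A)⁻¹ = kg·m²·s⁻³·A⁻¹
  C. [m·s⁻¹] · [kg·s⁻²·A⁻¹] = kg·m·s⁻³·A⁻¹
  D. [kg·s⁻²·A⁻¹] · [m·s⁻¹] = kg·m·s⁻³·A⁻¹
  E. N·C⁻¹ = kg·m·s⁻²·(s·A)⁻¹ = kg·m·s⁻³·A⁻¹
All reduce to kg·m·s⁻³·A⁻¹ except B., which is kg·m²·s⁻³·A⁻¹.

B.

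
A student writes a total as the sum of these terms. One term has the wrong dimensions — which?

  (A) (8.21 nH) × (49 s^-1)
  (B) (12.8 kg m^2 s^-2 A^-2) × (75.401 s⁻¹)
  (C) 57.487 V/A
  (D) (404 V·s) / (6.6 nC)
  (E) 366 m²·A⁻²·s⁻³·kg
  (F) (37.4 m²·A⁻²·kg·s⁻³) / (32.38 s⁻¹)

(F)

Expand each in SI base units:
  (A) [kg·m²·s⁻²·A⁻²] · [s⁻¹] = kg·m²·s⁻³·A⁻²
  (B) [kg·m²·s⁻²·A⁻²] · [s⁻¹] = kg·m²·s⁻³·A⁻²
  (C) V·A⁻¹ = J·C⁻¹·A⁻¹ = kg·m²·s⁻³·A⁻²
  (D) [kg·m²·s⁻²·A⁻¹] / [s·A] = kg·m²·s⁻³·A⁻²
  (E) kg·m²·s⁻³·A⁻²
  (F) [kg·m²·s⁻³·A⁻²] / [s⁻¹] = kg·m²·s⁻²·A⁻²
All reduce to kg·m²·s⁻³·A⁻² except (F), which is kg·m²·s⁻²·A⁻².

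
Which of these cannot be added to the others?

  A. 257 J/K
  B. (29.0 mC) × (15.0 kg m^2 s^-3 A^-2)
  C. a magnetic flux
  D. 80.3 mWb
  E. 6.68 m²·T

A.

Work out the base dimensions of each:
  A. J·K⁻¹ = N·m·K⁻¹ = kg·m²·s⁻²·K⁻¹
  B. [s·A] · [kg·m²·s⁻³·A⁻²] = kg·m²·s⁻²·A⁻¹
  C. [magnetic flux] = kg·m²·s⁻²·A⁻¹
  D. Wb = V·s = kg·m²·s⁻²·A⁻¹
  E. T·m² = Wb·m⁻²·m² = kg·m²·s⁻²·A⁻¹
All reduce to kg·m²·s⁻²·A⁻¹ except A., which is kg·m²·s⁻²·K⁻¹.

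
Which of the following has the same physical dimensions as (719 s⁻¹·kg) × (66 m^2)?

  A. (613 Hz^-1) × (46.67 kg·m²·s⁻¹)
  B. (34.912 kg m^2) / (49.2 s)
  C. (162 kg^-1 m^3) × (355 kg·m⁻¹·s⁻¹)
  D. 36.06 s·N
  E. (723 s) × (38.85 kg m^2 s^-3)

Reference: [kg·s⁻¹] · [m²] = kg·m²·s⁻¹.
Each option:
  A. [s] · [kg·m²·s⁻¹] = kg·m²
  B. [kg·m²] / [s] = kg·m²·s⁻¹  ← same
  C. [kg⁻¹·m³] · [kg·m⁻¹·s⁻¹] = m²·s⁻¹
  D. N·s = kg·m·s⁻²·s = kg·m·s⁻¹
  E. [s] · [kg·m²·s⁻³] = kg·m²·s⁻²
Only B. matches kg·m²·s⁻¹.

B.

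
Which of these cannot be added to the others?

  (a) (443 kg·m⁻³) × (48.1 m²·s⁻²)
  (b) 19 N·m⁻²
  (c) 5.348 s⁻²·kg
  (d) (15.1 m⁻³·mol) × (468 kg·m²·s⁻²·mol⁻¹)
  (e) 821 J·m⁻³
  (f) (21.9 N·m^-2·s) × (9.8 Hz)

(c)

In SI base units:
  (a) [kg·m⁻³] · [m²·s⁻²] = kg·m⁻¹·s⁻²
  (b) N·m⁻² = kg·m·s⁻²·m⁻² = kg·m⁻¹·s⁻²
  (c) kg·s⁻²
  (d) [m⁻³·mol] · [kg·m²·s⁻²·mol⁻¹] = kg·m⁻¹·s⁻²
  (e) J·m⁻³ = N·m·m⁻³ = kg·m⁻¹·s⁻²
  (f) [kg·m⁻¹·s⁻¹] · [s⁻¹] = kg·m⁻¹·s⁻²
All reduce to kg·m⁻¹·s⁻² except (c), which is kg·s⁻².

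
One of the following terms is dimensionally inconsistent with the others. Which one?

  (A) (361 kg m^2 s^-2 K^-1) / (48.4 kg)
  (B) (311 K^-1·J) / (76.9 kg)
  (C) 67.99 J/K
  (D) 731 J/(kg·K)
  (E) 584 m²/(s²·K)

(C)

Dimensions:
  (A) [kg·m²·s⁻²·K⁻¹] / [kg] = m²·s⁻²·K⁻¹
  (B) [kg·m²·s⁻²·K⁻¹] / [kg] = m²·s⁻²·K⁻¹
  (C) J·K⁻¹ = N·m·K⁻¹ = kg·m²·s⁻²·K⁻¹
  (D) J·kg⁻¹·K⁻¹ = N·m·kg⁻¹·K⁻¹ = m²·s⁻²·K⁻¹
  (E) m²·s⁻²·K⁻¹
All reduce to m²·s⁻²·K⁻¹ except (C), which is kg·m²·s⁻²·K⁻¹.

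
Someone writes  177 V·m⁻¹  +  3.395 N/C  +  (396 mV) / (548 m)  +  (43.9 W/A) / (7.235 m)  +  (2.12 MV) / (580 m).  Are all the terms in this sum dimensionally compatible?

Work out the base dimensions of each:
  177 V·m⁻¹:  V·m⁻¹ = J·C⁻¹·m⁻¹ = kg·m·s⁻³·A⁻¹
  3.395 N/C:  N·C⁻¹ = kg·m·s⁻²·(s·A)⁻¹ = kg·m·s⁻³·A⁻¹
  (396 mV) / (548 m):  [kg·m²·s⁻³·A⁻¹] / [m] = kg·m·s⁻³·A⁻¹
  (43.9 W/A) / (7.235 m):  [kg·m²·s⁻³·A⁻¹] / [m] = kg·m·s⁻³·A⁻¹
  (2.12 MV) / (580 m):  [kg·m²·s⁻³·A⁻¹] / [m] = kg·m·s⁻³·A⁻¹
Every term reduces to kg·m·s⁻³·A⁻¹.

Yes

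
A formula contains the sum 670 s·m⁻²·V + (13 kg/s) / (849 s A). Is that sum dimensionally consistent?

Expand each in SI base units:
  670 s·m⁻²·V:  V·s·m⁻² = J·C⁻¹·s·m⁻² = kg·s⁻²·A⁻¹
  (13 kg/s) / (849 s A):  [kg·s⁻¹] / [s·A] = kg·s⁻²·A⁻¹
Both are kg·s⁻²·A⁻¹, so they have the same dimensions and can be added.

Yes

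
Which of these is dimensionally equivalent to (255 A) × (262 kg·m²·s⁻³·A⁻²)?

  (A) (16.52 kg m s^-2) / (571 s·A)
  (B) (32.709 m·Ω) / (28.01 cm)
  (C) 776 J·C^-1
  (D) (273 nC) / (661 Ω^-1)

(C)

Reference: [A] · [kg·m²·s⁻³·A⁻²] = kg·m²·s⁻³·A⁻¹.
Each option:
  (A) [kg·m·s⁻²] / [s·A] = kg·m·s⁻³·A⁻¹
  (B) [kg·m³·s⁻³·A⁻²] / [m] = kg·m²·s⁻³·A⁻²
  (C) J·C⁻¹ = N·m·(s·A)⁻¹ = kg·m²·s⁻³·A⁻¹  ← same
  (D) [s·A] / [kg⁻¹·m⁻²·s³·A²] = kg·m²·s⁻²·A⁻¹
Only (C) matches kg·m²·s⁻³·A⁻¹.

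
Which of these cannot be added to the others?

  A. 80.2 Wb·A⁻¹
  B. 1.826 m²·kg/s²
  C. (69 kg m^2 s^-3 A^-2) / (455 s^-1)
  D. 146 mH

B.

Work out the base dimensions of each:
  A. Wb·A⁻¹ = V·s·A⁻¹ = kg·m²·s⁻²·A⁻²
  B. kg·m²·s⁻²
  C. [kg·m²·s⁻³·A⁻²] / [s⁻¹] = kg·m²·s⁻²·A⁻²
  D. H = V·s·A⁻¹ = kg·m²·s⁻²·A⁻²
All reduce to kg·m²·s⁻²·A⁻² except B., which is kg·m²·s⁻².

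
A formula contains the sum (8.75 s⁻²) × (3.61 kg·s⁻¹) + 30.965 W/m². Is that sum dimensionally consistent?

Work out the base dimensions of each:
  (8.75 s⁻²) × (3.61 kg·s⁻¹):  [s⁻²] · [kg·s⁻¹] = kg·s⁻³
  30.965 W/m²:  W·m⁻² = J·s⁻¹·m⁻² = kg·s⁻³
Both are kg·s⁻³, so they have the same dimensions and can be added.

Yes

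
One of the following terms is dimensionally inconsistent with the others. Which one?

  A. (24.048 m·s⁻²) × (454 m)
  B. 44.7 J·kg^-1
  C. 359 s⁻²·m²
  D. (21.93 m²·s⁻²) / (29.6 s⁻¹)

Reduce each to base SI dimensions:
  A. [m·s⁻²] · [m] = m²·s⁻²
  B. J·kg⁻¹ = N·m·kg⁻¹ = m²·s⁻²
  C. m²·s⁻²
  D. [m²·s⁻²] / [s⁻¹] = m²·s⁻¹
All reduce to m²·s⁻² except D., which is m²·s⁻¹.

D.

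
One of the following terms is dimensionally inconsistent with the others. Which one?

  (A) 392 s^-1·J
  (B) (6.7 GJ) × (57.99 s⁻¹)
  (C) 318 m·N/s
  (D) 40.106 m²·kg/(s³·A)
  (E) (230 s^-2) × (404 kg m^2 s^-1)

(D)

Reduce each to base SI dimensions:
  (A) J·s⁻¹ = N·m·s⁻¹ = kg·m²·s⁻³
  (B) [kg·m²·s⁻²] · [s⁻¹] = kg·m²·s⁻³
  (C) N·m·s⁻¹ = kg·m·s⁻²·m·s⁻¹ = kg·m²·s⁻³
  (D) kg·m²·s⁻³·A⁻¹
  (E) [s⁻²] · [kg·m²·s⁻¹] = kg·m²·s⁻³
All reduce to kg·m²·s⁻³ except (D), which is kg·m²·s⁻³·A⁻¹.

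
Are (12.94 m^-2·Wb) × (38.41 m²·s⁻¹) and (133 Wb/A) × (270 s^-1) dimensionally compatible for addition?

No

In SI base units:
  (12.94 m^-2·Wb) × (38.41 m²·s⁻¹):  [kg·s⁻²·A⁻¹] · [m²·s⁻¹] = kg·m²·s⁻³·A⁻¹
  (133 Wb/A) × (270 s^-1):  [kg·m²·s⁻²·A⁻²] · [s⁻¹] = kg·m²·s⁻³·A⁻²
kg·m²·s⁻³·A⁻¹ ≠ kg·m²·s⁻³·A⁻², so they cannot be added.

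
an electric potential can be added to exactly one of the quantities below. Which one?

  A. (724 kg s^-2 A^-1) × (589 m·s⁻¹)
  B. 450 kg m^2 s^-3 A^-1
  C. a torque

Reference: [electric potential] = kg·m²·s⁻³·A⁻¹.
Each option:
  A. [kg·s⁻²·A⁻¹] · [m·s⁻¹] = kg·m·s⁻³·A⁻¹
  B. kg·m²·s⁻³·A⁻¹  ← same
  C. [torque] = kg·m²·s⁻²
Only B. matches kg·m²·s⁻³·A⁻¹.

B.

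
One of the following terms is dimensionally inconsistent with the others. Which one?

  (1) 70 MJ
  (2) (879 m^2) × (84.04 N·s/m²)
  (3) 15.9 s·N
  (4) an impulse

(1)

Expand each in SI base units:
  (1) J = N·m = kg·m²·s⁻²
  (2) [m²] · [kg·m⁻¹·s⁻¹] = kg·m·s⁻¹
  (3) N·s = kg·m·s⁻²·s = kg·m·s⁻¹
  (4) [impulse] = kg·m·s⁻¹
All reduce to kg·m·s⁻¹ except (1), which is kg·m²·s⁻².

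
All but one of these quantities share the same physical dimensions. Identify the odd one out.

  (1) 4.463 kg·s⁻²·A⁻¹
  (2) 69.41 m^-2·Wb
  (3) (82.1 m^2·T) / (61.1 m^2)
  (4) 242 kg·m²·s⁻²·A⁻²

In SI base units:
  (1) kg·s⁻²·A⁻¹
  (2) Wb·m⁻² = V·s·m⁻² = kg·s⁻²·A⁻¹
  (3) [kg·m²·s⁻²·A⁻¹] / [m²] = kg·s⁻²·A⁻¹
  (4) kg·m²·s⁻²·A⁻²
All reduce to kg·s⁻²·A⁻¹ except (4), which is kg·m²·s⁻²·A⁻².

(4)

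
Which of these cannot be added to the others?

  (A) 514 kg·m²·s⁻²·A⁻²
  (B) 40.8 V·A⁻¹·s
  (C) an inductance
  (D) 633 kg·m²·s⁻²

Expand each in SI base units:
  (A) kg·m²·s⁻²·A⁻²
  (B) V·s·A⁻¹ = J·C⁻¹·s·A⁻¹ = kg·m²·s⁻²·A⁻²
  (C) [inductance] = kg·m²·s⁻²·A⁻²
  (D) kg·m²·s⁻²
All reduce to kg·m²·s⁻²·A⁻² except (D), which is kg·m²·s⁻².

(D)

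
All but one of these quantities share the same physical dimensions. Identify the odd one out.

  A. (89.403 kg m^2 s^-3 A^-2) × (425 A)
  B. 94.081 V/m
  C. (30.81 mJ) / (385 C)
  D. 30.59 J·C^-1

B.

Reduce each to base SI dimensions:
  A. [kg·m²·s⁻³·A⁻²] · [A] = kg·m²·s⁻³·A⁻¹
  B. V·m⁻¹ = J·C⁻¹·m⁻¹ = kg·m·s⁻³·A⁻¹
  C. [kg·m²·s⁻²] / [s·A] = kg·m²·s⁻³·A⁻¹
  D. J·C⁻¹ = N·m·(s·A)⁻¹ = kg·m²·s⁻³·A⁻¹
All reduce to kg·m²·s⁻³·A⁻¹ except B., which is kg·m·s⁻³·A⁻¹.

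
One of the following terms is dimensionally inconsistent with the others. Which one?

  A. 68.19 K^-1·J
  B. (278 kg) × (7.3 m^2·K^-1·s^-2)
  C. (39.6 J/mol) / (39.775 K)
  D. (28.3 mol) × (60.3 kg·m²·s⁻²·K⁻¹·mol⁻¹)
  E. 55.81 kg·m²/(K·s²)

Dimensions:
  A. J·K⁻¹ = N·m·K⁻¹ = kg·m²·s⁻²·K⁻¹
  B. [kg] · [m²·s⁻²·K⁻¹] = kg·m²·s⁻²·K⁻¹
  C. [kg·m²·s⁻²·mol⁻¹] / [K] = kg·m²·s⁻²·K⁻¹·mol⁻¹
  D. [mol] · [kg·m²·s⁻²·K⁻¹·mol⁻¹] = kg·m²·s⁻²·K⁻¹
  E. kg·m²·s⁻²·K⁻¹
All reduce to kg·m²·s⁻²·K⁻¹ except C., which is kg·m²·s⁻²·K⁻¹·mol⁻¹.

C.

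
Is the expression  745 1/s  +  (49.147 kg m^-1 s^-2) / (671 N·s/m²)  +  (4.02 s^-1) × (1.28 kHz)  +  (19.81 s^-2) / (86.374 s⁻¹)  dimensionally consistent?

No

Dimensions:
  745 1/s:  s⁻¹
  (49.147 kg m^-1 s^-2) / (671 N·s/m²):  [kg·m⁻¹·s⁻²] / [kg·m⁻¹·s⁻¹] = s⁻¹
  (4.02 s^-1) × (1.28 kHz):  [s⁻¹] · [s⁻¹] = s⁻²
  (19.81 s^-2) / (86.374 s⁻¹):  [s⁻²] / [s⁻¹] = s⁻¹
The terms do not share a single dimension (s⁻² vs s⁻¹).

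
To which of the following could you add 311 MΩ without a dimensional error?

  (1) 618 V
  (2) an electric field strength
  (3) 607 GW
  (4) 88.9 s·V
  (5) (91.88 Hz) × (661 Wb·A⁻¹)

Reference: Ω = V·A⁻¹ = kg·m²·s⁻³·A⁻².
Each option:
  (1) V = J·C⁻¹ = kg·m²·s⁻³·A⁻¹
  (2) [electric field strength] = kg·m·s⁻³·A⁻¹
  (3) W = J·s⁻¹ = kg·m²·s⁻³
  (4) V·s = J·C⁻¹·s = kg·m²·s⁻²·A⁻¹
  (5) [s⁻¹] · [kg·m²·s⁻²·A⁻²] = kg·m²·s⁻³·A⁻²  ← same
Only (5) matches kg·m²·s⁻³·A⁻².

(5)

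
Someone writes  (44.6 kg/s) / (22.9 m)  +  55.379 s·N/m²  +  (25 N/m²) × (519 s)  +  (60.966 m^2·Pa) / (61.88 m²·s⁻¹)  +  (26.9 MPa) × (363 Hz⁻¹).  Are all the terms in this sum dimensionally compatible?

Expand each in SI base units:
  (44.6 kg/s) / (22.9 m):  [kg·s⁻¹] / [m] = kg·m⁻¹·s⁻¹
  55.379 s·N/m²:  N·s·m⁻² = kg·m·s⁻²·s·m⁻² = kg·m⁻¹·s⁻¹
  (25 N/m²) × (519 s):  [kg·m⁻¹·s⁻²] · [s] = kg·m⁻¹·s⁻¹
  (60.966 m^2·Pa) / (61.88 m²·s⁻¹):  [kg·m·s⁻²] / [m²·s⁻¹] = kg·m⁻¹·s⁻¹
  (26.9 MPa) × (363 Hz⁻¹):  [kg·m⁻¹·s⁻²] · [s] = kg·m⁻¹·s⁻¹
Every term reduces to kg·m⁻¹·s⁻¹.

Yes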